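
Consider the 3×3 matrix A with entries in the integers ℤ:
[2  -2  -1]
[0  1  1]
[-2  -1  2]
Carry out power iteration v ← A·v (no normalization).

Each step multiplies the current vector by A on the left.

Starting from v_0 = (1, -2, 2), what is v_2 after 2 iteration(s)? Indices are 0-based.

v_0 = (1, -2, 2).
v_1 = A·v_0 = (4, 0, 4).
v_2 = A·v_1 = (4, 4, 0).

v_2 = (4, 4, 0)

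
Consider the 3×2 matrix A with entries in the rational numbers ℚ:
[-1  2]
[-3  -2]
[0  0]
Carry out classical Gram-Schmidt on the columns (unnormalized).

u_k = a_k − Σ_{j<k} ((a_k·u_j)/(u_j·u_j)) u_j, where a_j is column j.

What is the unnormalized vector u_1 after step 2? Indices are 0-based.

Step 1: u_0 = a_0 = (-1, -3, 0).
Step 2: u_1 = a_1 − (2/5)·u_0 = (12/5, -4/5, 0).

u_1 = (12/5, -4/5, 0)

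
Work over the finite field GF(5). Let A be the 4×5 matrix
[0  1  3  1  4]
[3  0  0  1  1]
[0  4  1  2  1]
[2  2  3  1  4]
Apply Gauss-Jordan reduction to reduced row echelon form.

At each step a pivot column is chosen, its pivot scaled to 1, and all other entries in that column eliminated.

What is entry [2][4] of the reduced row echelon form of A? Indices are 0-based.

pivot(0,0): swap R0↔R1
pivot(0,0)=3: scale R0 → (1, 0, 0, 2, 2)
  clear (3,0): R3 −= (2)R0 → (0, 2, 3, 2, 0)
pivot(1,1)=1: scale R1 → (0, 1, 3, 1, 4)
  clear (2,1): R2 −= (4)R1 → (0, 0, 4, 3, 0)
  clear (3,1): R3 −= (2)R1 → (0, 0, 2, 0, 2)
pivot(2,2)=4: scale R2 → (0, 0, 1, 2, 0)
  clear (1,2): R1 −= (3)R2 → (0, 1, 0, 0, 4)
  clear (3,2): R3 −= (2)R2 → (0, 0, 0, 1, 2)
pivot(3,3)=1: scale R3 → (0, 0, 0, 1, 2)
  clear (0,3): R0 −= (2)R3 → (1, 0, 0, 0, 3)
  clear (2,3): R2 −= (2)R3 → (0, 0, 1, 0, 1)

M[2][4] = 1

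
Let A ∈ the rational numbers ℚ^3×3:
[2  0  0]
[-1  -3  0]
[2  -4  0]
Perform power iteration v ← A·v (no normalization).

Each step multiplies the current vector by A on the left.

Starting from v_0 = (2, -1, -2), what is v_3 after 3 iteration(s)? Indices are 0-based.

v_0 = (2, -1, -2).
v_1 = A·v_0 = (4, 1, 8).
v_2 = A·v_1 = (8, -7, 4).
v_3 = A·v_2 = (16, 13, 44).

v_3 = (16, 13, 44)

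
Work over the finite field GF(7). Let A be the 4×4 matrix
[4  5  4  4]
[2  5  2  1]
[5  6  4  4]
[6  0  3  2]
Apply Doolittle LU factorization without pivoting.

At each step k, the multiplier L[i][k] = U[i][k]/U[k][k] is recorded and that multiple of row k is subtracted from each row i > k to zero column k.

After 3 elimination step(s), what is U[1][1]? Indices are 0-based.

[col 0] pivot 4
  R1 -= 4*R0 → (0, 6, 0, 6)  (L[1][0] := 4)
  R2 -= 3*R0 → (0, 5, 6, 6)  (L[2][0] := 3)
  R3 -= 5*R0 → (0, 3, 4, 3)  (L[3][0] := 5)
[col 1] pivot 6
  R2 -= 2*R1 → (0, 0, 6, 1)  (L[2][1] := 2)
  R3 -= 4*R1 → (0, 0, 4, 0)  (L[3][1] := 4)
[col 2] pivot 6
  R3 -= 3*R2 → (0, 0, 0, 4)  (L[3][2] := 3)

U[1][1] = 6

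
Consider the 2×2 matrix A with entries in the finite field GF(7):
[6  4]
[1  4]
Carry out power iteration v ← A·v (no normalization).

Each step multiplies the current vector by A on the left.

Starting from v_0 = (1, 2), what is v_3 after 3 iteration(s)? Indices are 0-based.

v_0 = (1, 2).
v_1 = A·v_0 = (0, 2).
v_2 = A·v_1 = (1, 1).
v_3 = A·v_2 = (3, 5).

v_3 = (3, 5)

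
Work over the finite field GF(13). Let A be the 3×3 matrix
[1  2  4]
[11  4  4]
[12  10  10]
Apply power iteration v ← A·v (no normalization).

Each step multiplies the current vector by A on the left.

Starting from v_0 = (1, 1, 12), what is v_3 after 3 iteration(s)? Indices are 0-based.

v_3 = (11, 5, 9)

v_0 = (1, 1, 12).
v_1 = A·v_0 = (12, 11, 12).
v_2 = A·v_1 = (4, 3, 10).
v_3 = A·v_2 = (11, 5, 9).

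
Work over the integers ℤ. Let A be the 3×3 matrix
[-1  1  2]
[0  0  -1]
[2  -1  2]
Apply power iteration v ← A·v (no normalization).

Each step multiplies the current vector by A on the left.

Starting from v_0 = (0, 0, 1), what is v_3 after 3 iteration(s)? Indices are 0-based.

v_3 = (15, -9, 22)

v_0 = (0, 0, 1).
v_1 = A·v_0 = (2, -1, 2).
v_2 = A·v_1 = (1, -2, 9).
v_3 = A·v_2 = (15, -9, 22).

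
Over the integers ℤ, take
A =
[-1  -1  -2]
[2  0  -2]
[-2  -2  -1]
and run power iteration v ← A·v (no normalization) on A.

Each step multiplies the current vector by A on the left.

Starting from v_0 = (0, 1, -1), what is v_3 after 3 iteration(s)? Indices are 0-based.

v_0 = (0, 1, -1).
v_1 = A·v_0 = (1, 2, -1).
v_2 = A·v_1 = (-1, 4, -5).
v_3 = A·v_2 = (7, 8, -1).

v_3 = (7, 8, -1)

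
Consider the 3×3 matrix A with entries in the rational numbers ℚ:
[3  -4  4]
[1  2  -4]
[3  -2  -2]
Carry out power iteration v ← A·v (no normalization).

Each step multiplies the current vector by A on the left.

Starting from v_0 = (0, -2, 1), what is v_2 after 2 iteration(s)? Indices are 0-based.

v_2 = (76, -12, 48)

v_0 = (0, -2, 1).
v_1 = A·v_0 = (12, -8, 2).
v_2 = A·v_1 = (76, -12, 48).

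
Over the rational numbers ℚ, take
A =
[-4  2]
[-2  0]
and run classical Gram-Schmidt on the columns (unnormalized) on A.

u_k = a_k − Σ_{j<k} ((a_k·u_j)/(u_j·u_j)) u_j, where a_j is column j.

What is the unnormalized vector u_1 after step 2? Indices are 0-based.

Step 1: u_0 = a_0 = (-4, -2).
Step 2: u_1 = a_1 − (-2/5)·u_0 = (2/5, -4/5).

u_1 = (2/5, -4/5)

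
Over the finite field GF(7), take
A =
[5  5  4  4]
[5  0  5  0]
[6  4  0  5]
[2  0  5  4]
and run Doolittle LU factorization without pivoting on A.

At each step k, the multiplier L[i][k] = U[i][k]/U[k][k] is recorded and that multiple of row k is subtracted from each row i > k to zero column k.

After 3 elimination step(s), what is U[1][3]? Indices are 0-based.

[col 0] pivot 5
  R1 -= 1*R0 → (0, 2, 1, 3)  (L[1][0] := 1)
  R2 -= 4*R0 → (0, 5, 5, 3)  (L[2][0] := 4)
  R3 -= 6*R0 → (0, 5, 2, 1)  (L[3][0] := 6)
[col 1] pivot 2
  R2 -= 6*R1 → (0, 0, 6, 6)  (L[2][1] := 6)
  R3 -= 6*R1 → (0, 0, 3, 4)  (L[3][1] := 6)
[col 2] pivot 6
  R3 -= 4*R2 → (0, 0, 0, 1)  (L[3][2] := 4)

U[1][3] = 3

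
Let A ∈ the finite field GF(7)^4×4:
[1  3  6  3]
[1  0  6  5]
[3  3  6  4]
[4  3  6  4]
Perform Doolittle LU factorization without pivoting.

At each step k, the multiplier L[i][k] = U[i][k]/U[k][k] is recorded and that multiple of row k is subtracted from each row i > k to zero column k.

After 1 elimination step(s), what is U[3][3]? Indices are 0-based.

k=0: U[0][0]=1
  eliminate (1,0): mult=1, new row 1: (0, 4, 0, 2); set L[1][0]=1
  eliminate (2,0): mult=3, new row 2: (0, 1, 2, 2); set L[2][0]=3
  eliminate (3,0): mult=4, new row 3: (0, 5, 3, 6); set L[3][0]=4

U[3][3] = 6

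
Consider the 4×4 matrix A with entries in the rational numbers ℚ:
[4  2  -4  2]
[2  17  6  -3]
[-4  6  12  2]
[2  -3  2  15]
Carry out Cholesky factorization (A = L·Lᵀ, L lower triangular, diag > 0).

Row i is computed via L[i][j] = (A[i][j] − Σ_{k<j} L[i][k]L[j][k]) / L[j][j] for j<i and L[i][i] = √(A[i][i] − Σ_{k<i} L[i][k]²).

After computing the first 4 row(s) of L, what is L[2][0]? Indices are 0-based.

Step 1: L[0][0] = √(4) = 2.
  L[1][0] = (2) / L[0][0] = 1.
Step 2: L[1][1] = √(16) = 4.
  L[2][0] = (-4) / L[0][0] = -2.
  L[2][1] = (8) / L[1][1] = 2.
Step 3: L[2][2] = √(4) = 2.
  L[3][0] = (2) / L[0][0] = 1.
  L[3][1] = (-4) / L[1][1] = -1.
  L[3][2] = (6) / L[2][2] = 3.
Step 4: L[3][3] = √(4) = 2.

L[2][0] = -2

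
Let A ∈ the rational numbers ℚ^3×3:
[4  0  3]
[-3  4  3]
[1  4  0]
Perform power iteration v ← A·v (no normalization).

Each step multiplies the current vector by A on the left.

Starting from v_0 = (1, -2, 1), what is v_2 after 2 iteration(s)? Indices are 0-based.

v_2 = (7, -74, -25)

v_0 = (1, -2, 1).
v_1 = A·v_0 = (7, -8, -7).
v_2 = A·v_1 = (7, -74, -25).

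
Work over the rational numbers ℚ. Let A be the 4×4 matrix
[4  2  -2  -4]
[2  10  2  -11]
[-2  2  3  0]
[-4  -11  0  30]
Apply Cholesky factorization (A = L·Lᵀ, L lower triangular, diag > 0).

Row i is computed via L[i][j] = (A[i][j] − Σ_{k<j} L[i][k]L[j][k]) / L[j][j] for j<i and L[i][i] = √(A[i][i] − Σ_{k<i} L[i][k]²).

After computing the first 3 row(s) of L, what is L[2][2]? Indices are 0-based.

L[2][2] = 1

Step 1: L[0][0] = √(4) = 2.
  L[1][0] = (2) / L[0][0] = 1.
Step 2: L[1][1] = √(9) = 3.
  L[2][0] = (-2) / L[0][0] = -1.
  L[2][1] = (3) / L[1][1] = 1.
Step 3: L[2][2] = √(1) = 1.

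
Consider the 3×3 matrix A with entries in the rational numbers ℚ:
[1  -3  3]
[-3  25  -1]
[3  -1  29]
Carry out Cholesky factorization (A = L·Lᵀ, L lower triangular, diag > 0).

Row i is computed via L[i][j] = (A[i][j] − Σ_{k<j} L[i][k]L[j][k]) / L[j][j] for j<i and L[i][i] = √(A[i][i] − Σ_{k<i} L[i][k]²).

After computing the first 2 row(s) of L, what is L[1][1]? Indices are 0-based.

Step 1: L[0][0] = √(1) = 1.
  L[1][0] = (-3) / L[0][0] = -3.
Step 2: L[1][1] = √(16) = 4.

L[1][1] = 4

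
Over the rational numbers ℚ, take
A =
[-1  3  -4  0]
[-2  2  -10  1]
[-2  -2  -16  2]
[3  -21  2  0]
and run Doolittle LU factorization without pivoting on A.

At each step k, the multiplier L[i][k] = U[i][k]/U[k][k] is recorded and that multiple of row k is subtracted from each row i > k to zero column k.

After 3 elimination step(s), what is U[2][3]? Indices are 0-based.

U[2][3] = 0

k=0: U[0][0]=-1
  eliminate (1,0): mult=2, new row 1: (0, -4, -2, 1); set L[1][0]=2
  eliminate (2,0): mult=2, new row 2: (0, -8, -8, 2); set L[2][0]=2
  eliminate (3,0): mult=-3, new row 3: (0, -12, -10, 0); set L[3][0]=-3
k=1: U[1][1]=-4
  eliminate (2,1): mult=2, new row 2: (0, 0, -4, 0); set L[2][1]=2
  eliminate (3,1): mult=3, new row 3: (0, 0, -4, -3); set L[3][1]=3
k=2: U[2][2]=-4
  eliminate (3,2): mult=1, new row 3: (0, 0, 0, -3); set L[3][2]=1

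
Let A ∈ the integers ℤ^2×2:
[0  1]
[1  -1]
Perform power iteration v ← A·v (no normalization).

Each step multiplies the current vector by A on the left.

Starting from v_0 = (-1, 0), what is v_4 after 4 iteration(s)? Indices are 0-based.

v_4 = (-2, 3)

v_0 = (-1, 0).
v_1 = A·v_0 = (0, -1).
v_2 = A·v_1 = (-1, 1).
v_3 = A·v_2 = (1, -2).
v_4 = A·v_3 = (-2, 3).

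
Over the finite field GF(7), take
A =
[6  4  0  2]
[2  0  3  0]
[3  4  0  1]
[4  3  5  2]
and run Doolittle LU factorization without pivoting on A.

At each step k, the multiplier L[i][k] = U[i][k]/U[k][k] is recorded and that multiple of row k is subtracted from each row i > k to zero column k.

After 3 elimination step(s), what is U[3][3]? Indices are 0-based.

k=0: U[0][0]=6
  eliminate (1,0): mult=5, new row 1: (0, 1, 3, 4); set L[1][0]=5
  eliminate (2,0): mult=4, new row 2: (0, 2, 0, 0); set L[2][0]=4
  eliminate (3,0): mult=3, new row 3: (0, 5, 5, 3); set L[3][0]=3
k=1: U[1][1]=1
  eliminate (2,1): mult=2, new row 2: (0, 0, 1, 6); set L[2][1]=2
  eliminate (3,1): mult=5, new row 3: (0, 0, 4, 4); set L[3][1]=5
k=2: U[2][2]=1
  eliminate (3,2): mult=4, new row 3: (0, 0, 0, 1); set L[3][2]=4

U[3][3] = 1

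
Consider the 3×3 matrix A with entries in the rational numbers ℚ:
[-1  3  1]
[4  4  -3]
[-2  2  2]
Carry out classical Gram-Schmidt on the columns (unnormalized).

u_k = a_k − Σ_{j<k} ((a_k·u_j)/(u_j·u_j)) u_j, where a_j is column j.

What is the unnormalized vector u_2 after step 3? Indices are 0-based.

u_2 = (-4/33, 1/33, 4/33)

Step 1: u_0 = a_0 = (-1, 4, -2).
Step 2: u_1 = a_1 − (3/7)·u_0 = (24/7, 16/7, 20/7).
Step 3: u_2 = a_2 − (-17/21)·u_0 − (1/11)·u_1 = (-4/33, 1/33, 4/33).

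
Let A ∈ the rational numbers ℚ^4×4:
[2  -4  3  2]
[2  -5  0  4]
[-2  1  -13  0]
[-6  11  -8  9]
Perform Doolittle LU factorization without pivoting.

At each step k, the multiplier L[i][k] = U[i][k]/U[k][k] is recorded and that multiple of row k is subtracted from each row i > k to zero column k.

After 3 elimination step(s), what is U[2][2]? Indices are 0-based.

U[2][2] = -1

[col 0] pivot 2
  R1 -= 1*R0 → (0, -1, -3, 2)  (L[1][0] := 1)
  R2 -= -1*R0 → (0, -3, -10, 2)  (L[2][0] := -1)
  R3 -= -3*R0 → (0, -1, 1, 15)  (L[3][0] := -3)
[col 1] pivot -1
  R2 -= 3*R1 → (0, 0, -1, -4)  (L[2][1] := 3)
  R3 -= 1*R1 → (0, 0, 4, 13)  (L[3][1] := 1)
[col 2] pivot -1
  R3 -= -4*R2 → (0, 0, 0, -3)  (L[3][2] := -4)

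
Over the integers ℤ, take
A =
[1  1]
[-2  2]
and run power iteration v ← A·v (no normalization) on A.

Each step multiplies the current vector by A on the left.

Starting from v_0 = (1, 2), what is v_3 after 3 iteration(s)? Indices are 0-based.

v_0 = (1, 2).
v_1 = A·v_0 = (3, 2).
v_2 = A·v_1 = (5, -2).
v_3 = A·v_2 = (3, -14).

v_3 = (3, -14)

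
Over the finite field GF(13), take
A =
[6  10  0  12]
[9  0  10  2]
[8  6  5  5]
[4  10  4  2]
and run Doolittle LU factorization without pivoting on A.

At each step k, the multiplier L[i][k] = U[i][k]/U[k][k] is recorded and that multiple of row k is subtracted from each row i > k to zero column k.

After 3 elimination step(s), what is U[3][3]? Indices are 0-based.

k=0: U[0][0]=6
  eliminate (1,0): mult=8, new row 1: (0, 11, 10, 10); set L[1][0]=8
  eliminate (2,0): mult=10, new row 2: (0, 10, 5, 2); set L[2][0]=10
  eliminate (3,0): mult=5, new row 3: (0, 12, 4, 7); set L[3][0]=5
k=1: U[1][1]=11
  eliminate (2,1): mult=8, new row 2: (0, 0, 3, 0); set L[2][1]=8
  eliminate (3,1): mult=7, new row 3: (0, 0, 12, 2); set L[3][1]=7
k=2: U[2][2]=3
  eliminate (3,2): mult=4, new row 3: (0, 0, 0, 2); set L[3][2]=4

U[3][3] = 2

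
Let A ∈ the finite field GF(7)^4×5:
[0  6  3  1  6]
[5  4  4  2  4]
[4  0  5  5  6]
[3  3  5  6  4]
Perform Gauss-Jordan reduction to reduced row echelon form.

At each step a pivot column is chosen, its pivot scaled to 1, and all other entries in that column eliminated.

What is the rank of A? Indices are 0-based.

rank = 4

[1] R0 <-> R1
[1] R0 /= 5  ⇒  (1, 5, 5, 6, 5)
     R2 -= 4·R0  ⇒  (0, 1, 6, 2, 0)
     R3 -= 3·R0  ⇒  (0, 2, 4, 2, 3)
[2] R1 /= 6  ⇒  (0, 1, 4, 6, 1)
     R0 -= 5·R1  ⇒  (1, 0, 6, 4, 0)
     R2 -= 1·R1  ⇒  (0, 0, 2, 3, 6)
     R3 -= 2·R1  ⇒  (0, 0, 3, 4, 1)
[3] R2 /= 2  ⇒  (0, 0, 1, 5, 3)
     R0 -= 6·R2  ⇒  (1, 0, 0, 2, 3)
     R1 -= 4·R2  ⇒  (0, 1, 0, 0, 3)
     R3 -= 3·R2  ⇒  (0, 0, 0, 3, 6)
[4] R3 /= 3  ⇒  (0, 0, 0, 1, 2)
     R0 -= 2·R3  ⇒  (1, 0, 0, 0, 6)
     R2 -= 5·R3  ⇒  (0, 0, 1, 0, 0)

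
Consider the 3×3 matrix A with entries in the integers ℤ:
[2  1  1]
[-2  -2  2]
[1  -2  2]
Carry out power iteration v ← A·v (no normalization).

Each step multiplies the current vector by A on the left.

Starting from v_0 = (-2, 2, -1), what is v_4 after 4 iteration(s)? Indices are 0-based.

v_4 = (-126, 10, -149)

v_0 = (-2, 2, -1).
v_1 = A·v_0 = (-3, -2, -8).
v_2 = A·v_1 = (-16, -6, -15).
v_3 = A·v_2 = (-53, 14, -34).
v_4 = A·v_3 = (-126, 10, -149).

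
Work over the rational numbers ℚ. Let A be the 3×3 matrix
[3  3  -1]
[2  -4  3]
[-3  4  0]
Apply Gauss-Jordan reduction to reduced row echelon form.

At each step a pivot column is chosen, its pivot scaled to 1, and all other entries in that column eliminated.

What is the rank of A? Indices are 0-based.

rank = 3

[1] R0 /= 3  ⇒  (1, 1, -1/3)
     R1 -= 2·R0  ⇒  (0, -6, 11/3)
     R2 -= -3·R0  ⇒  (0, 7, -1)
[2] R1 /= -6  ⇒  (0, 1, -11/18)
     R0 -= 1·R1  ⇒  (1, 0, 5/18)
     R2 -= 7·R1  ⇒  (0, 0, 59/18)
[3] R2 /= 59/18  ⇒  (0, 0, 1)
     R0 -= 5/18·R2  ⇒  (1, 0, 0)
     R1 -= -11/18·R2  ⇒  (0, 1, 0)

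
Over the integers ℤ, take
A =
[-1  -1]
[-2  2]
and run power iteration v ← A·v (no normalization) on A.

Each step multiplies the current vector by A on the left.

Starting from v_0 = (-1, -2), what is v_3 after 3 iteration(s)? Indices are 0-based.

v_3 = (11, -18)

v_0 = (-1, -2).
v_1 = A·v_0 = (3, -2).
v_2 = A·v_1 = (-1, -10).
v_3 = A·v_2 = (11, -18).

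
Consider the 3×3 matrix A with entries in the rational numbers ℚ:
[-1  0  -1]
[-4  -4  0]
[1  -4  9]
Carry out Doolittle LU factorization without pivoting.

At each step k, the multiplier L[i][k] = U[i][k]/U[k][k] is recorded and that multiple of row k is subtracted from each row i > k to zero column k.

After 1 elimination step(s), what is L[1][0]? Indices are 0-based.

Step 1: pivot at (0,0) is -1.
  row1 ← row1 − (4)·row0  ⇒  L[1][0]=4, U row1=(0, -4, 4)
  row2 ← row2 − (-1)·row0  ⇒  L[2][0]=-1, U row2=(0, -4, 8)

L[1][0] = 4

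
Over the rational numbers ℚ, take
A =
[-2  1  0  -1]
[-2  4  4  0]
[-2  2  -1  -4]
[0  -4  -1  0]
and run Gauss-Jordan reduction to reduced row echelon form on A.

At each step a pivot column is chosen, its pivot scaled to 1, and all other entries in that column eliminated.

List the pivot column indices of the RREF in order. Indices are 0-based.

pivot columns: 0, 1, 2, 3

step 1: normalize row 0 (÷-2) = (1, -1/2, 0, 1/2)
  row 1: subtract -2×row0 = (0, 3, 4, 1)
  row 2: subtract -2×row0 = (0, 1, -1, -3)
step 2: normalize row 1 (÷3) = (0, 1, 4/3, 1/3)
  row 0: subtract -1/2×row1 = (1, 0, 2/3, 2/3)
  row 2: subtract 1×row1 = (0, 0, -7/3, -10/3)
  row 3: subtract -4×row1 = (0, 0, 13/3, 4/3)
step 3: normalize row 2 (÷-7/3) = (0, 0, 1, 10/7)
  row 0: subtract 2/3×row2 = (1, 0, 0, -2/7)
  row 1: subtract 4/3×row2 = (0, 1, 0, -11/7)
  row 3: subtract 13/3×row2 = (0, 0, 0, -34/7)
step 4: normalize row 3 (÷-34/7) = (0, 0, 0, 1)
  row 0: subtract -2/7×row3 = (1, 0, 0, 0)
  row 1: subtract -11/7×row3 = (0, 1, 0, 0)
  row 2: subtract 10/7×row3 = (0, 0, 1, 0)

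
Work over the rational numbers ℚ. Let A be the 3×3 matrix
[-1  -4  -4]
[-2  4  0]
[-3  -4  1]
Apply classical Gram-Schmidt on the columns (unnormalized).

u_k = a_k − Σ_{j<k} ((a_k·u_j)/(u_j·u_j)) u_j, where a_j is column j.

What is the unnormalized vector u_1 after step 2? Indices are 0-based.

u_1 = (-24/7, 36/7, -16/7)

Step 1: u_0 = a_0 = (-1, -2, -3).
Step 2: u_1 = a_1 − (4/7)·u_0 = (-24/7, 36/7, -16/7).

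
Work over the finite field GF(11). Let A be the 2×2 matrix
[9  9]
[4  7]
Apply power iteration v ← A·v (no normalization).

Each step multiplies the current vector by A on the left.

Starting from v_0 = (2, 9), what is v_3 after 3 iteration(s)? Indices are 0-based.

v_3 = (5, 7)

v_0 = (2, 9).
v_1 = A·v_0 = (0, 5).
v_2 = A·v_1 = (1, 2).
v_3 = A·v_2 = (5, 7).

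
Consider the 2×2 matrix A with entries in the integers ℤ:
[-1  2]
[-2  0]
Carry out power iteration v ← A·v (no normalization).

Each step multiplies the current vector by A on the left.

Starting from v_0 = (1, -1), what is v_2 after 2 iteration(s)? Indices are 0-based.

v_0 = (1, -1).
v_1 = A·v_0 = (-3, -2).
v_2 = A·v_1 = (-1, 6).

v_2 = (-1, 6)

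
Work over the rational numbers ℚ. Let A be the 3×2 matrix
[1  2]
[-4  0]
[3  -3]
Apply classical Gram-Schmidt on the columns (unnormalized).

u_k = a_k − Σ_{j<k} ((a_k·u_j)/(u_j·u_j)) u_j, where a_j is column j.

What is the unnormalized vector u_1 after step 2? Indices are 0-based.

Step 1: u_0 = a_0 = (1, -4, 3).
Step 2: u_1 = a_1 − (-7/26)·u_0 = (59/26, -14/13, -57/26).

u_1 = (59/26, -14/13, -57/26)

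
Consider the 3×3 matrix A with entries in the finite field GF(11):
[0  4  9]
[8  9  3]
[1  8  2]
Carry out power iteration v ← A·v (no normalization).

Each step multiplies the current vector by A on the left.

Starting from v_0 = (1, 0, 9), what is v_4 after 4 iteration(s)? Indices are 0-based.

v_0 = (1, 0, 9).
v_1 = A·v_0 = (4, 2, 8).
v_2 = A·v_1 = (3, 8, 3).
v_3 = A·v_2 = (4, 6, 7).
v_4 = A·v_3 = (10, 8, 0).

v_4 = (10, 8, 0)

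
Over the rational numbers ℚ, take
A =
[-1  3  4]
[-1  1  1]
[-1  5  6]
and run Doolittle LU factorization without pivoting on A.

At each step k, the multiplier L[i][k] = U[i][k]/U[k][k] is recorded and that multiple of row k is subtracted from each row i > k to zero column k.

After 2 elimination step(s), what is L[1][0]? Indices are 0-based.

L[1][0] = 1

[col 0] pivot -1
  R1 -= 1*R0 → (0, -2, -3)  (L[1][0] := 1)
  R2 -= 1*R0 → (0, 2, 2)  (L[2][0] := 1)
[col 1] pivot -2
  R2 -= -1*R1 → (0, 0, -1)  (L[2][1] := -1)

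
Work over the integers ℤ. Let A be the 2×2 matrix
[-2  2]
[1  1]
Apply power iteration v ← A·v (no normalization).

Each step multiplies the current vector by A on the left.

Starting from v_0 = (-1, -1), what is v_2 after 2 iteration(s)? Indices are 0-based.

v_0 = (-1, -1).
v_1 = A·v_0 = (0, -2).
v_2 = A·v_1 = (-4, -2).

v_2 = (-4, -2)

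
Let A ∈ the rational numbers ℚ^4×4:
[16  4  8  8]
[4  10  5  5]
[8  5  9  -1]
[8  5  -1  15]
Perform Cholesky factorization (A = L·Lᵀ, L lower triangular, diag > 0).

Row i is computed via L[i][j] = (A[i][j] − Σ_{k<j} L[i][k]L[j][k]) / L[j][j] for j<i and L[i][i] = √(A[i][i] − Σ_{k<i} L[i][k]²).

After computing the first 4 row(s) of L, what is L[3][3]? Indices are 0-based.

Step 1: L[0][0] = √(16) = 4.
  L[1][0] = (4) / L[0][0] = 1.
Step 2: L[1][1] = √(9) = 3.
  L[2][0] = (8) / L[0][0] = 2.
  L[2][1] = (3) / L[1][1] = 1.
Step 3: L[2][2] = √(4) = 2.
  L[3][0] = (8) / L[0][0] = 2.
  L[3][1] = (3) / L[1][1] = 1.
  L[3][2] = (-6) / L[2][2] = -3.
Step 4: L[3][3] = √(1) = 1.

L[3][3] = 1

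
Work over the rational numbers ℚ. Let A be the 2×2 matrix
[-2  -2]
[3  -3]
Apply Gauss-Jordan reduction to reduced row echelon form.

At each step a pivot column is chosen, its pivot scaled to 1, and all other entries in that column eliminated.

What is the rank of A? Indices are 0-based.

rank = 2

[1] R0 /= -2  ⇒  (1, 1)
     R1 -= 3·R0  ⇒  (0, -6)
[2] R1 /= -6  ⇒  (0, 1)
     R0 -= 1·R1  ⇒  (1, 0)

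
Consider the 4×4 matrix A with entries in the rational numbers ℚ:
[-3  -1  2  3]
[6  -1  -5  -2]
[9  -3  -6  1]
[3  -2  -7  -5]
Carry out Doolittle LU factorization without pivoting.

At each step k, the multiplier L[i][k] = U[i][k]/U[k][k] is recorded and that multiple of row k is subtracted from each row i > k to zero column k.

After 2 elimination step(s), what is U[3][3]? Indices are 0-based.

k=0: U[0][0]=-3
  eliminate (1,0): mult=-2, new row 1: (0, -3, -1, 4); set L[1][0]=-2
  eliminate (2,0): mult=-3, new row 2: (0, -6, 0, 10); set L[2][0]=-3
  eliminate (3,0): mult=-1, new row 3: (0, -3, -5, -2); set L[3][0]=-1
k=1: U[1][1]=-3
  eliminate (2,1): mult=2, new row 2: (0, 0, 2, 2); set L[2][1]=2
  eliminate (3,1): mult=1, new row 3: (0, 0, -4, -6); set L[3][1]=1

U[3][3] = -6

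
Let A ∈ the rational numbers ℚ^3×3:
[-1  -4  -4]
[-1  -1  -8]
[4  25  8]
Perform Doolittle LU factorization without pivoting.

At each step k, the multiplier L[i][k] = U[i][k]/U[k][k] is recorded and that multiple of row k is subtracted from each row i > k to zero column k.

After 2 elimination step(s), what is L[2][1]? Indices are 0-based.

Step 1: pivot at (0,0) is -1.
  row1 ← row1 − (1)·row0  ⇒  L[1][0]=1, U row1=(0, 3, -4)
  row2 ← row2 − (-4)·row0  ⇒  L[2][0]=-4, U row2=(0, 9, -8)
Step 2: pivot at (1,1) is 3.
  row2 ← row2 − (3)·row1  ⇒  L[2][1]=3, U row2=(0, 0, 4)

L[2][1] = 3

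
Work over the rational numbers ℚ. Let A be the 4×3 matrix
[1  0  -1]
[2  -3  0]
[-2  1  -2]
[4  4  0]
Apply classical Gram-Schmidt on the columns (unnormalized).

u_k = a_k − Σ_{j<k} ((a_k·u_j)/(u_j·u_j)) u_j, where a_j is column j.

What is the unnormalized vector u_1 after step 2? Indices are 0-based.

u_1 = (-8/25, -91/25, 41/25, 68/25)

Step 1: u_0 = a_0 = (1, 2, -2, 4).
Step 2: u_1 = a_1 − (8/25)·u_0 = (-8/25, -91/25, 41/25, 68/25).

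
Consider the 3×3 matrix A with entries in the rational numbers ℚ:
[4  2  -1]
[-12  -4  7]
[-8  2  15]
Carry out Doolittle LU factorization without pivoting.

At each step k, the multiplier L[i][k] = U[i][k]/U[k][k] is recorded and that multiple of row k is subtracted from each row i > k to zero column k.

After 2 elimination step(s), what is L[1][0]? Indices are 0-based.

L[1][0] = -3

k=0: U[0][0]=4
  eliminate (1,0): mult=-3, new row 1: (0, 2, 4); set L[1][0]=-3
  eliminate (2,0): mult=-2, new row 2: (0, 6, 13); set L[2][0]=-2
k=1: U[1][1]=2
  eliminate (2,1): mult=3, new row 2: (0, 0, 1); set L[2][1]=3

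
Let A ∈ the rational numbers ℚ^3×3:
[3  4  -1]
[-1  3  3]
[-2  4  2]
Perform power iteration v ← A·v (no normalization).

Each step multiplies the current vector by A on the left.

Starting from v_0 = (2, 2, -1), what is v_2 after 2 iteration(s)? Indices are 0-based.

v_2 = (47, -6, -22)

v_0 = (2, 2, -1).
v_1 = A·v_0 = (15, 1, 2).
v_2 = A·v_1 = (47, -6, -22).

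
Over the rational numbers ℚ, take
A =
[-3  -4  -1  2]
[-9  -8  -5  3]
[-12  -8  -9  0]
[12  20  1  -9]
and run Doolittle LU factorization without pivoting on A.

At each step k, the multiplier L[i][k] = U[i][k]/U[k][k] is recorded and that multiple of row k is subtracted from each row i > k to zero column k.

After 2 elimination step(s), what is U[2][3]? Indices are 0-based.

Step 1: pivot at (0,0) is -3.
  row1 ← row1 − (3)·row0  ⇒  L[1][0]=3, U row1=(0, 4, -2, -3)
  row2 ← row2 − (4)·row0  ⇒  L[2][0]=4, U row2=(0, 8, -5, -8)
  row3 ← row3 − (-4)·row0  ⇒  L[3][0]=-4, U row3=(0, 4, -3, -1)
Step 2: pivot at (1,1) is 4.
  row2 ← row2 − (2)·row1  ⇒  L[2][1]=2, U row2=(0, 0, -1, -2)
  row3 ← row3 − (1)·row1  ⇒  L[3][1]=1, U row3=(0, 0, -1, 2)

U[2][3] = -2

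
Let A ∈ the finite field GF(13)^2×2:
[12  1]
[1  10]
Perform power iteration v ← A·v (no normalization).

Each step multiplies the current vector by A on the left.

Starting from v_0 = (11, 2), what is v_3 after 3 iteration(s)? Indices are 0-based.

v_0 = (11, 2).
v_1 = A·v_0 = (4, 5).
v_2 = A·v_1 = (1, 2).
v_3 = A·v_2 = (1, 8).

v_3 = (1, 8)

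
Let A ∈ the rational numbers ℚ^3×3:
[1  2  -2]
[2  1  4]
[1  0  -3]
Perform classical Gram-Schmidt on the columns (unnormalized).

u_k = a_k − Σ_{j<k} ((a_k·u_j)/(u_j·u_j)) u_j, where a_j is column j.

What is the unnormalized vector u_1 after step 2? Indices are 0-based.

Step 1: u_0 = a_0 = (1, 2, 1).
Step 2: u_1 = a_1 − (2/3)·u_0 = (4/3, -1/3, -2/3).

u_1 = (4/3, -1/3, -2/3)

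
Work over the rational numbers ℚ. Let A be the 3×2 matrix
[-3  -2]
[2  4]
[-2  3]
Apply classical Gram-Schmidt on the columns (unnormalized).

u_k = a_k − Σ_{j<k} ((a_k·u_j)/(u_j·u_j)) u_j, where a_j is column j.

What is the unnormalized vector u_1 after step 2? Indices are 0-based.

u_1 = (-10/17, 52/17, 67/17)

Step 1: u_0 = a_0 = (-3, 2, -2).
Step 2: u_1 = a_1 − (8/17)·u_0 = (-10/17, 52/17, 67/17).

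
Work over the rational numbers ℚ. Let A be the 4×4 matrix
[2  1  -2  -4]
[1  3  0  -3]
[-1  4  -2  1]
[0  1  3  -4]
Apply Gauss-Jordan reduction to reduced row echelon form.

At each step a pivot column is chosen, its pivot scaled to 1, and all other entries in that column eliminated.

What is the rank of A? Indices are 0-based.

pivot(0,0)=2: scale R0 → (1, 1/2, -1, -2)
  clear (1,0): R1 −= (1)R0 → (0, 5/2, 1, -1)
  clear (2,0): R2 −= (-1)R0 → (0, 9/2, -3, -1)
pivot(1,1)=5/2: scale R1 → (0, 1, 2/5, -2/5)
  clear (0,1): R0 −= (1/2)R1 → (1, 0, -6/5, -9/5)
  clear (2,1): R2 −= (9/2)R1 → (0, 0, -24/5, 4/5)
  clear (3,1): R3 −= (1)R1 → (0, 0, 13/5, -18/5)
pivot(2,2)=-24/5: scale R2 → (0, 0, 1, -1/6)
  clear (0,2): R0 −= (-6/5)R2 → (1, 0, 0, -2)
  clear (1,2): R1 −= (2/5)R2 → (0, 1, 0, -1/3)
  clear (3,2): R3 −= (13/5)R2 → (0, 0, 0, -19/6)
pivot(3,3)=-19/6: scale R3 → (0, 0, 0, 1)
  clear (0,3): R0 −= (-2)R3 → (1, 0, 0, 0)
  clear (1,3): R1 −= (-1/3)R3 → (0, 1, 0, 0)
  clear (2,3): R2 −= (-1/6)R3 → (0, 0, 1, 0)

rank = 4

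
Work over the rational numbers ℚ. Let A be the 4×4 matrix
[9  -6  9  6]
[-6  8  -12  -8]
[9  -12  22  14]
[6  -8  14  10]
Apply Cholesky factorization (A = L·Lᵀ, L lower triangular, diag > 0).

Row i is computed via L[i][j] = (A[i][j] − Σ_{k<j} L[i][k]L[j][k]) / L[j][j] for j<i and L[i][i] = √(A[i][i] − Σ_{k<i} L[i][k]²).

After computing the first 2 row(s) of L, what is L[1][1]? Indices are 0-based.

L[1][1] = 2

Step 1: L[0][0] = √(9) = 3.
  L[1][0] = (-6) / L[0][0] = -2.
Step 2: L[1][1] = √(4) = 2.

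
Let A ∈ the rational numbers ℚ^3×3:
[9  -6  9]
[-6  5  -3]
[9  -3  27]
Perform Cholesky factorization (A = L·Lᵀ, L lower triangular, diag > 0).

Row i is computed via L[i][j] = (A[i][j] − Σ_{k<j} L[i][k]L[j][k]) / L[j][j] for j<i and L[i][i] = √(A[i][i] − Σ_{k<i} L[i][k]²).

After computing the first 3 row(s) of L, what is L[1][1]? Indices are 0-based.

L[1][1] = 1

Step 1: L[0][0] = √(9) = 3.
  L[1][0] = (-6) / L[0][0] = -2.
Step 2: L[1][1] = √(1) = 1.
  L[2][0] = (9) / L[0][0] = 3.
  L[2][1] = (3) / L[1][1] = 3.
Step 3: L[2][2] = √(9) = 3.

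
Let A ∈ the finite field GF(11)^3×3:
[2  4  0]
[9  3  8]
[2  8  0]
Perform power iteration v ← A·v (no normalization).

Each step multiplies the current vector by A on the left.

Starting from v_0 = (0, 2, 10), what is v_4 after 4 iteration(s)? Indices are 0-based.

v_4 = (9, 8, 7)

v_0 = (0, 2, 10).
v_1 = A·v_0 = (8, 9, 5).
v_2 = A·v_1 = (8, 7, 0).
v_3 = A·v_2 = (0, 5, 6).
v_4 = A·v_3 = (9, 8, 7).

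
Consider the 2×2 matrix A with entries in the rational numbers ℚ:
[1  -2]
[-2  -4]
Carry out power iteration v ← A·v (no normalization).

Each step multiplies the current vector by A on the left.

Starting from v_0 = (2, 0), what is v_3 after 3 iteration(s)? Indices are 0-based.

v_0 = (2, 0).
v_1 = A·v_0 = (2, -4).
v_2 = A·v_1 = (10, 12).
v_3 = A·v_2 = (-14, -68).

v_3 = (-14, -68)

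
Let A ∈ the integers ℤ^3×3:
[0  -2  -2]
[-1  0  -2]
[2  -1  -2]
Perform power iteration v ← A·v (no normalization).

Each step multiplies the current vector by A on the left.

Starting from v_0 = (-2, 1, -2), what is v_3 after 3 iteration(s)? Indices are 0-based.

v_3 = (0, 10, -20)

v_0 = (-2, 1, -2).
v_1 = A·v_0 = (2, 6, -1).
v_2 = A·v_1 = (-10, 0, 0).
v_3 = A·v_2 = (0, 10, -20).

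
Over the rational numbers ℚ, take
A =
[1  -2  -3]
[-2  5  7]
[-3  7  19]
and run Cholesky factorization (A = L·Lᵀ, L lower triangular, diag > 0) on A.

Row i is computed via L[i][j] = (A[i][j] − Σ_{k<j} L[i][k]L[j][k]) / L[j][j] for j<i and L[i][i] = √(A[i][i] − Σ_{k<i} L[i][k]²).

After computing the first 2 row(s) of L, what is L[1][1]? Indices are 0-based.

L[1][1] = 1

Step 1: L[0][0] = √(1) = 1.
  L[1][0] = (-2) / L[0][0] = -2.
Step 2: L[1][1] = √(1) = 1.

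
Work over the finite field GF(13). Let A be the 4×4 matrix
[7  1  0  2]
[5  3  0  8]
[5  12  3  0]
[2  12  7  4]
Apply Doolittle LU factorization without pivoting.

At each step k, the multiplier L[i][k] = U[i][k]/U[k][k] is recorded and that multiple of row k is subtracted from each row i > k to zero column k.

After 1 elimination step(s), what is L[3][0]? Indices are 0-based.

L[3][0] = 4

Step 1: pivot at (0,0) is 7.
  row1 ← row1 − (10)·row0  ⇒  L[1][0]=10, U row1=(0, 6, 0, 1)
  row2 ← row2 − (10)·row0  ⇒  L[2][0]=10, U row2=(0, 2, 3, 6)
  row3 ← row3 − (4)·row0  ⇒  L[3][0]=4, U row3=(0, 8, 7, 9)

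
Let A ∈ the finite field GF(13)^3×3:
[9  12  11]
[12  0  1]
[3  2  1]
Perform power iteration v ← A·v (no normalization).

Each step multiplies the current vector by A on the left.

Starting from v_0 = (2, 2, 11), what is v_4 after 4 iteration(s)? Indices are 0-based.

v_0 = (2, 2, 11).
v_1 = A·v_0 = (7, 9, 8).
v_2 = A·v_1 = (12, 1, 8).
v_3 = A·v_2 = (0, 9, 7).
v_4 = A·v_3 = (3, 7, 12).

v_4 = (3, 7, 12)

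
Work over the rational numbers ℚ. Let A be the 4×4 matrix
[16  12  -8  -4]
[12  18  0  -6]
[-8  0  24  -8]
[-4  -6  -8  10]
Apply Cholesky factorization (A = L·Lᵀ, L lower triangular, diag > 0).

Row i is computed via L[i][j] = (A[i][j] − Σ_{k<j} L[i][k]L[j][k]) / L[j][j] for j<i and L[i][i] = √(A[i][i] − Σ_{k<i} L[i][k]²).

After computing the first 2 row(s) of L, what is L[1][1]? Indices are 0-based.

Step 1: L[0][0] = √(16) = 4.
  L[1][0] = (12) / L[0][0] = 3.
Step 2: L[1][1] = √(9) = 3.

L[1][1] = 3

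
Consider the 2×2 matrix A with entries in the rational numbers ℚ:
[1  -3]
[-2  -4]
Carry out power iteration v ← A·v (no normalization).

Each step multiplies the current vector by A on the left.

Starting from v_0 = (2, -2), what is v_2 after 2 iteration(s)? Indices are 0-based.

v_2 = (-4, -32)

v_0 = (2, -2).
v_1 = A·v_0 = (8, 4).
v_2 = A·v_1 = (-4, -32).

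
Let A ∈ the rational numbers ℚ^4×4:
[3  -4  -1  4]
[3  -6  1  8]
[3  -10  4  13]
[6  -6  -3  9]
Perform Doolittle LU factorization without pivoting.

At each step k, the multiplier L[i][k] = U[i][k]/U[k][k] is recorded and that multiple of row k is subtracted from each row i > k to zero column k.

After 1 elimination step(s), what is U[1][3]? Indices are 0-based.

[col 0] pivot 3
  R1 -= 1*R0 → (0, -2, 2, 4)  (L[1][0] := 1)
  R2 -= 1*R0 → (0, -6, 5, 9)  (L[2][0] := 1)
  R3 -= 2*R0 → (0, 2, -1, 1)  (L[3][0] := 2)

U[1][3] = 4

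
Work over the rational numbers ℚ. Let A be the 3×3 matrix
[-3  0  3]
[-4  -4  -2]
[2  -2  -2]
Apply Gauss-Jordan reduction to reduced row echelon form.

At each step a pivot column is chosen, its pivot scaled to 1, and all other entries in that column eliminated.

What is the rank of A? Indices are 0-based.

rank = 3

step 1: normalize row 0 (÷-3) = (1, 0, -1)
  row 1: subtract -4×row0 = (0, -4, -6)
  row 2: subtract 2×row0 = (0, -2, 0)
step 2: normalize row 1 (÷-4) = (0, 1, 3/2)
  row 2: subtract -2×row1 = (0, 0, 3)
step 3: normalize row 2 (÷3) = (0, 0, 1)
  row 0: subtract -1×row2 = (1, 0, 0)
  row 1: subtract 3/2×row2 = (0, 1, 0)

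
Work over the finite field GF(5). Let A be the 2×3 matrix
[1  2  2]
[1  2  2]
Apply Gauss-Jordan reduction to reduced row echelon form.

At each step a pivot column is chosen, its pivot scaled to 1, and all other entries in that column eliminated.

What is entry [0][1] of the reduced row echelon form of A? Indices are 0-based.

pivot(0,0)=1: scale R0 → (1, 2, 2)
  clear (1,0): R1 −= (1)R0 → (0, 0, 0)
col 1: no nonzero at/below row 1; advance.
col 2: no nonzero at/below row 1; advance.

M[0][1] = 2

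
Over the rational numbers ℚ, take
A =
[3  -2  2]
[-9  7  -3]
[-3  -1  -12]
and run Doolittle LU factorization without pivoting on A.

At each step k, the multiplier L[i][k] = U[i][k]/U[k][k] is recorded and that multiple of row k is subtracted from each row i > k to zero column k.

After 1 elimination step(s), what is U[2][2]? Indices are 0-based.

U[2][2] = -10

Step 1: pivot at (0,0) is 3.
  row1 ← row1 − (-3)·row0  ⇒  L[1][0]=-3, U row1=(0, 1, 3)
  row2 ← row2 − (-1)·row0  ⇒  L[2][0]=-1, U row2=(0, -3, -10)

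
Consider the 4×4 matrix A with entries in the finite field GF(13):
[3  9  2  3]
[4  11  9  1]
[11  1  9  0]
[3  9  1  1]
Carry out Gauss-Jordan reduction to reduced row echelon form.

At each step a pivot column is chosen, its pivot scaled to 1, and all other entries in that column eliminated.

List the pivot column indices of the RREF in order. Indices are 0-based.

[1] R0 /= 3  ⇒  (1, 3, 5, 1)
     R1 -= 4·R0  ⇒  (0, 12, 2, 10)
     R2 -= 11·R0  ⇒  (0, 7, 6, 2)
     R3 -= 3·R0  ⇒  (0, 0, 12, 11)
[2] R1 /= 12  ⇒  (0, 1, 11, 3)
     R0 -= 3·R1  ⇒  (1, 0, 11, 5)
     R2 -= 7·R1  ⇒  (0, 0, 7, 7)
[3] R2 /= 7  ⇒  (0, 0, 1, 1)
     R0 -= 11·R2  ⇒  (1, 0, 0, 7)
     R1 -= 11·R2  ⇒  (0, 1, 0, 5)
     R3 -= 12·R2  ⇒  (0, 0, 0, 12)
[4] R3 /= 12  ⇒  (0, 0, 0, 1)
     R0 -= 7·R3  ⇒  (1, 0, 0, 0)
     R1 -= 5·R3  ⇒  (0, 1, 0, 0)
     R2 -= 1·R3  ⇒  (0, 0, 1, 0)

pivot columns: 0, 1, 2, 3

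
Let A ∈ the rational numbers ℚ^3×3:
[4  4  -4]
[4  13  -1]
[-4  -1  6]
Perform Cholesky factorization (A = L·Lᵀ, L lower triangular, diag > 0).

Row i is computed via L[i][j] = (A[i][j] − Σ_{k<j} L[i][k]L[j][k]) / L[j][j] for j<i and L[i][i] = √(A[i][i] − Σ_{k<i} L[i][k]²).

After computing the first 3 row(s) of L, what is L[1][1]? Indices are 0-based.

L[1][1] = 3

Step 1: L[0][0] = √(4) = 2.
  L[1][0] = (4) / L[0][0] = 2.
Step 2: L[1][1] = √(9) = 3.
  L[2][0] = (-4) / L[0][0] = -2.
  L[2][1] = (3) / L[1][1] = 1.
Step 3: L[2][2] = √(1) = 1.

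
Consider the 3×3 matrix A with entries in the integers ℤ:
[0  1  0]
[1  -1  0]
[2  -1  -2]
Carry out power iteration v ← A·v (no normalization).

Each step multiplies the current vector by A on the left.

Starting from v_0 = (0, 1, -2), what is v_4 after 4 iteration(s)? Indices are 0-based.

v_4 = (-3, 5, 3)

v_0 = (0, 1, -2).
v_1 = A·v_0 = (1, -1, 3).
v_2 = A·v_1 = (-1, 2, -3).
v_3 = A·v_2 = (2, -3, 2).
v_4 = A·v_3 = (-3, 5, 3).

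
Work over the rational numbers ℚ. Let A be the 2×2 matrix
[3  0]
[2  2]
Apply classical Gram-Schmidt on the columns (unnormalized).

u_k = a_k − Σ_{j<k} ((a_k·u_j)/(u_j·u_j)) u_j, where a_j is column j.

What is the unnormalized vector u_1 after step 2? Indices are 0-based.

Step 1: u_0 = a_0 = (3, 2).
Step 2: u_1 = a_1 − (4/13)·u_0 = (-12/13, 18/13).

u_1 = (-12/13, 18/13)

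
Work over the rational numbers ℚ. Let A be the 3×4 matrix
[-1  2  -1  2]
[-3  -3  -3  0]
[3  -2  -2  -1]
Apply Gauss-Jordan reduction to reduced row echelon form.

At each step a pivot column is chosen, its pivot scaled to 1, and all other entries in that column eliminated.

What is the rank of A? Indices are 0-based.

pivot(0,0)=-1: scale R0 → (1, -2, 1, -2)
  clear (1,0): R1 −= (-3)R0 → (0, -9, 0, -6)
  clear (2,0): R2 −= (3)R0 → (0, 4, -5, 5)
pivot(1,1)=-9: scale R1 → (0, 1, 0, 2/3)
  clear (0,1): R0 −= (-2)R1 → (1, 0, 1, -2/3)
  clear (2,1): R2 −= (4)R1 → (0, 0, -5, 7/3)
pivot(2,2)=-5: scale R2 → (0, 0, 1, -7/15)
  clear (0,2): R0 −= (1)R2 → (1, 0, 0, -1/5)

rank = 3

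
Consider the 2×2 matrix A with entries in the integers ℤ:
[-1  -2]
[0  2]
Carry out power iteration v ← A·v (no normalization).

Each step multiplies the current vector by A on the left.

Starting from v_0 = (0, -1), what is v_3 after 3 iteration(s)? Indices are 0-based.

v_3 = (6, -8)

v_0 = (0, -1).
v_1 = A·v_0 = (2, -2).
v_2 = A·v_1 = (2, -4).
v_3 = A·v_2 = (6, -8).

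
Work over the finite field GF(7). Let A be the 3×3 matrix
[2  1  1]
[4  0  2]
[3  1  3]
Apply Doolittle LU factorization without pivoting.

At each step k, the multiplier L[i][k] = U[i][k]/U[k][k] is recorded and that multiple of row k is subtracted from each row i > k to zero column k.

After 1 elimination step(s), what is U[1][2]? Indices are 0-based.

U[1][2] = 0

Step 1: pivot at (0,0) is 2.
  row1 ← row1 − (2)·row0  ⇒  L[1][0]=2, U row1=(0, 5, 0)
  row2 ← row2 − (5)·row0  ⇒  L[2][0]=5, U row2=(0, 3, 5)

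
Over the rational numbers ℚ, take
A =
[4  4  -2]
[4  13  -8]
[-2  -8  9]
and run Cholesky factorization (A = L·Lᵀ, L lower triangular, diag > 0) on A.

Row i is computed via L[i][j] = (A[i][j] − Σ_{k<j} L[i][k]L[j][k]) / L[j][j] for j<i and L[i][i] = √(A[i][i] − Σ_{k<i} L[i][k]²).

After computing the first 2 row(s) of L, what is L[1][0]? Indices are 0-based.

Step 1: L[0][0] = √(4) = 2.
  L[1][0] = (4) / L[0][0] = 2.
Step 2: L[1][1] = √(9) = 3.

L[1][0] = 2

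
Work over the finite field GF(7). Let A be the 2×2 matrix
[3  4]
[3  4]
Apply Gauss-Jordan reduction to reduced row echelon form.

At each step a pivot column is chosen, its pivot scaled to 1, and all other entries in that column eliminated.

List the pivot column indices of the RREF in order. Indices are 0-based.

step 1: normalize row 0 (÷3) = (1, 6)
  row 1: subtract 3×row0 = (0, 0)
skip col 1 (zero from row 1)

pivot columns: 0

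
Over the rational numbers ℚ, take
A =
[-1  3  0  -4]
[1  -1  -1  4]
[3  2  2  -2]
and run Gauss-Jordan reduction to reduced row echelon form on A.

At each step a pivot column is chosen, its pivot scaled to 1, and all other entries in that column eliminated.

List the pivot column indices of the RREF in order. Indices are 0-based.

[1] R0 /= -1  ⇒  (1, -3, 0, 4)
     R1 -= 1·R0  ⇒  (0, 2, -1, 0)
     R2 -= 3·R0  ⇒  (0, 11, 2, -14)
[2] R1 /= 2  ⇒  (0, 1, -1/2, 0)
     R0 -= -3·R1  ⇒  (1, 0, -3/2, 4)
     R2 -= 11·R1  ⇒  (0, 0, 15/2, -14)
[3] R2 /= 15/2  ⇒  (0, 0, 1, -28/15)
     R0 -= -3/2·R2  ⇒  (1, 0, 0, 6/5)
     R1 -= -1/2·R2  ⇒  (0, 1, 0, -14/15)

pivot columns: 0, 1, 2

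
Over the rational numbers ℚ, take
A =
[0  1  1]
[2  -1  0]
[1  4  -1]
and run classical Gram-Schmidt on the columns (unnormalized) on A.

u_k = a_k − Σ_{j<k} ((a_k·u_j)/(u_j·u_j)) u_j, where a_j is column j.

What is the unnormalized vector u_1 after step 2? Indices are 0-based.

Step 1: u_0 = a_0 = (0, 2, 1).
Step 2: u_1 = a_1 − (2/5)·u_0 = (1, -9/5, 18/5).

u_1 = (1, -9/5, 18/5)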